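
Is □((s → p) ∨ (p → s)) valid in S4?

Valid

Tableau for the negation ¬□((s → p) ∨ (p → s)):
1. ¬□((s → p) ∨ (p → s)), u
2. ¬((s → p) ∨ (p → s)), v
3. ¬(s → p), v
4. ¬(p → s), v
5. s, v
6. ¬p, v
7. p, v
8. ¬s, v
Accessibility: uRu, uRv, vRv
Branch closes: p and ¬p both at v.
All branches of the negation close; one closing branch shown above.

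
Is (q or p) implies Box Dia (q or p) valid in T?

Invalid (countermodel exists)

Tableau for the negation not ((q or p) implies Box Dia (q or p)):
1. not ((q or p) implies Box Dia (q or p)), 0
2. q or p, 0   [neg-implies-rule on 1]
3. not Box Dia (q or p), 0   [neg-implies-rule on 1]
4. p, 0   [or-rule on 2 (branches; this branch)]
5. not Dia (q or p), 1   [neg-Box-rule on 3: fresh world 1, 0R1]
6. not (q or p), 1   [neg-Dia-rule on 5 via 1R1]
7. not q, 1   [neg-or-rule on 6]
8. not p, 1   [neg-or-rule on 6]
Accessibility: 0R0, 0R1, 1R1
The negation has an open branch (countermodel exists).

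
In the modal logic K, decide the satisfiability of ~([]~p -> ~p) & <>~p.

1. ~([]~p -> ~p) & <>~p, 0
2. ~([]~p -> ~p), 0   [&-rule on 1]
3. <>~p, 0   [&-rule on 1]
4. []~p, 0   [~->-rule on 2]
5. p, 0   [~->-rule on 2]
6. ~p, 1   [<>-rule on 3: fresh world 1, 0R1]
Accessibility: 0R1

Yes, satisfiable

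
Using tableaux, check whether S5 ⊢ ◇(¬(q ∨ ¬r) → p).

Not valid

Tableau for the negation ¬◇(¬(q ∨ ¬r) → p):
1. ¬◇(¬(q ∨ ¬r) → p), 0
2. ¬(¬(q ∨ ¬r) → p), 0
3. ¬(q ∨ ¬r), 0
4. ¬p, 0
5. ¬q, 0
6. r, 0
Accessibility: 0R0
The negation has an open branch (countermodel exists).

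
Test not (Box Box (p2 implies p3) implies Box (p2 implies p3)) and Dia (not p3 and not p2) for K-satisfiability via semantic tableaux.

Yes, satisfiable

1. not (Box Box (p2 implies p3) implies Box (p2 implies p3)) and Dia (not p3 and not p2), 0
2. not (Box Box (p2 implies p3) implies Box (p2 implies p3)), 0
3. Dia (not p3 and not p2), 0
4. Box Box (p2 implies p3), 0
5. not Box (p2 implies p3), 0
6. not p3 and not p2, 1
7. not p3, 1
8. not p2, 1
9. Box (p2 implies p3), 1
10. not (p2 implies p3), 2
11. p2, 2
12. not p3, 2
13. Box (p2 implies p3), 2
Accessibility: 0R1, 0R2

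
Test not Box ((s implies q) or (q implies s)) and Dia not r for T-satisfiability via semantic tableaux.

No, unsatisfiable

1. not Box ((s implies q) or (q implies s)) and Dia not r, 0
2. not Box ((s implies q) or (q implies s)), 0   [and-rule on 1]
3. Dia not r, 0   [and-rule on 1]
4. not ((s implies q) or (q implies s)), 1   [neg-Box-rule on 2: fresh world 1, 0R1]
5. not (s implies q), 1   [neg-or-rule on 4]
6. not (q implies s), 1   [neg-or-rule on 4]
7. s, 1   [neg-implies-rule on 5]
8. not q, 1   [neg-implies-rule on 5]
9. q, 1   [neg-implies-rule on 6]
10. not s, 1   [neg-implies-rule on 6]
Accessibility: 0R0, 0R1, 1R1
Branch closes: q and not q both at 1.
All branches of the tableau close; one closing branch shown above.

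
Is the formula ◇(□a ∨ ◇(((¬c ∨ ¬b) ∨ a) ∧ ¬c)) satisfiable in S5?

Yes, satisfiable

1. ◇(□a ∨ ◇(((¬c ∨ ¬b) ∨ a) ∧ ¬c)), 0
2. □a ∨ ◇(((¬c ∨ ¬b) ∨ a) ∧ ¬c), 1   [◇-rule on 1: fresh world 1, 0R1]
3. ◇(((¬c ∨ ¬b) ∨ a) ∧ ¬c), 1   [∨-rule on 2 (branches; this branch)]
4. ((¬c ∨ ¬b) ∨ a) ∧ ¬c, 2   [◇-rule on 3: fresh world 2, 1R2]
5. (¬c ∨ ¬b) ∨ a, 2   [∧-rule on 4]
6. ¬c, 2   [∧-rule on 4]
7. a, 2   [∨-rule on 5 (branches; this branch)]
Accessibility: 0R0, 0R1, 0R2, 1R0, 1R1, 1R2, 2R0, 2R1, 2R2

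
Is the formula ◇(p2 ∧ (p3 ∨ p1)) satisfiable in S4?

1. ◇(p2 ∧ (p3 ∨ p1)), u
2. p2 ∧ (p3 ∨ p1), v
3. p2, v
4. p3 ∨ p1, v
5. p1, v
Accessibility: uRu, uRv, vRv

Yes, satisfiable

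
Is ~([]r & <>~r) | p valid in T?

Valid in T

Tableau for the negation ~(~([]r & <>~r) | p):
1. ~(~([]r & <>~r) | p), u
2. []r & <>~r, u
3. ~p, u
4. []r, u
5. <>~r, u
6. r, u
7. ~r, v
8. r, v
Accessibility: uRu, uRv, vRv
Branch closes: r and ~r both at v.
All branches of the negation close; one closing branch shown above.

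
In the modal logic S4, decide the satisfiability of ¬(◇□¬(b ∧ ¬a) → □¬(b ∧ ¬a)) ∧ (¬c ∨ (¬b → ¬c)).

1. ¬(◇□¬(b ∧ ¬a) → □¬(b ∧ ¬a)) ∧ (¬c ∨ (¬b → ¬c)), u
2. ¬(◇□¬(b ∧ ¬a) → □¬(b ∧ ¬a)), u   [∧-rule on 1]
3. ¬c ∨ (¬b → ¬c), u   [∧-rule on 1]
4. ◇□¬(b ∧ ¬a), u   [¬→-rule on 2]
5. ¬□¬(b ∧ ¬a), u   [¬→-rule on 2]
6. ¬b → ¬c, u   [∨-rule on 3 (branches; this branch)]
7. ¬c, u   [→-rule on 6 (branches; this branch)]
8. □¬(b ∧ ¬a), v   [◇-rule on 4: fresh world v, uRv]
9. ¬(b ∧ ¬a), v   [□-rule on 8 via vRv]
10. a, v   [¬∧-rule on 9 (branches; this branch)]
11. b ∧ ¬a, w   [¬□-rule on 5: fresh world w, uRw]
12. b, w   [∧-rule on 11]
13. ¬a, w   [∧-rule on 11]
Accessibility: uRu, uRv, uRw, vRv, wRw

Yes, satisfiable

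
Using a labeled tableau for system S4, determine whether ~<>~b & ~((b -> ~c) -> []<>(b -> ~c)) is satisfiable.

Yes, satisfiable

1. ~<>~b & ~((b -> ~c) -> []<>(b -> ~c)), w0
2. ~<>~b, w0
3. ~((b -> ~c) -> []<>(b -> ~c)), w0
4. b -> ~c, w0
5. ~[]<>(b -> ~c), w0
6. b, w0
7. ~c, w0
8. ~<>(b -> ~c), w1
9. b, w1
10. ~(b -> ~c), w1
11. c, w1
Accessibility: w0Rw0, w0Rw1, w1Rw1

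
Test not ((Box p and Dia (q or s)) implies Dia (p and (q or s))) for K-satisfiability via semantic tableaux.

Unsatisfiable (every branch closes)

1. not ((Box p and Dia (q or s)) implies Dia (p and (q or s))), w0
2. Box p and Dia (q or s), w0
3. not Dia (p and (q or s)), w0
4. Box p, w0
5. Dia (q or s), w0
6. q or s, w1
7. not (p and (q or s)), w1
8. p, w1
9. s, w1
10. not (q or s), w1
11. not q, w1
12. not s, w1
Accessibility: w0Rw1
Branch closes: s and not s both at w1.
All branches of the tableau close; one closing branch shown above.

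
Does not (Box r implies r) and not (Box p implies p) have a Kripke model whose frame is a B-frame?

No, unsatisfiable

1. not (Box r implies r) and not (Box p implies p), w0
2. not (Box r implies r), w0
3. not (Box p implies p), w0
4. Box r, w0
5. not r, w0
6. Box p, w0
7. not p, w0
8. r, w0
Accessibility: w0Rw0
Branch closes: r and not r both at w0.
(One branch shown.) All branches close.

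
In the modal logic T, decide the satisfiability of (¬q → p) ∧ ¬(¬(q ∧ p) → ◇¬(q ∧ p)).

1. (¬q → p) ∧ ¬(¬(q ∧ p) → ◇¬(q ∧ p)), u
2. ¬q → p, u
3. ¬(¬(q ∧ p) → ◇¬(q ∧ p)), u
4. ¬(q ∧ p), u
5. ¬◇¬(q ∧ p), u
6. q ∧ p, u
7. q, u
8. p, u
9. ¬p, u
Accessibility: uRu
Branch closes: p and ¬p both at u.
(One branch shown.) All branches close.

Unsatisfiable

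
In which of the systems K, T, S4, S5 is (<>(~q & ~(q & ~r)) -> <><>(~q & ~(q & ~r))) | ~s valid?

T, S4, S5

T-tableau for the negation ~((<>(~q & ~(q & ~r)) -> <><>(~q & ~(q & ~r))) | ~s):
1. ~((<>(~q & ~(q & ~r)) -> <><>(~q & ~(q & ~r))) | ~s), u
2. ~(<>(~q & ~(q & ~r)) -> <><>(~q & ~(q & ~r))), u
3. s, u
4. <>(~q & ~(q & ~r)), u
5. ~<><>(~q & ~(q & ~r)), u
6. ~<>(~q & ~(q & ~r)), u
7. ~(~q & ~(q & ~r)), u
8. q & ~r, u
9. q, u
10. ~r, u
11. ~q & ~(q & ~r), v
12. ~q, v
13. ~(q & ~r), v
14. ~<>(~q & ~(q & ~r)), v
15. ~(~q & ~(q & ~r)), v
16. r, v
17. q & ~r, v
18. q, v
19. ~r, v
Accessibility: uRu, uRv, vRv
Branch closes: q and ~q both at v.
Every branch closes (one shown): valid in T, hence also in S4, S5 (every theorem of T is a theorem of S4 and S5).
K-tableau for the negation ~((<>(~q & ~(q & ~r)) -> <><>(~q & ~(q & ~r))) | ~s):
1. ~((<>(~q & ~(q & ~r)) -> <><>(~q & ~(q & ~r))) | ~s), u
2. ~(<>(~q & ~(q & ~r)) -> <><>(~q & ~(q & ~r))), u
3. s, u
4. <>(~q & ~(q & ~r)), u
5. ~<><>(~q & ~(q & ~r)), u
6. ~q & ~(q & ~r), v
7. ~q, v
8. ~(q & ~r), v
9. ~<>(~q & ~(q & ~r)), v
10. r, v
Accessibility: uRv
Complete open branch: countermodel on a K-frame, so not valid in K.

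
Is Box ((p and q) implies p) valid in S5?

Valid

Tableau for the negation not Box ((p and q) implies p):
1. not Box ((p and q) implies p), u
2. not ((p and q) implies p), v   [neg-Box-rule on 1: fresh world v, uRv]
3. p and q, v   [neg-implies-rule on 2]
4. not p, v   [neg-implies-rule on 2]
5. p, v   [and-rule on 3]
6. q, v   [and-rule on 3]
Accessibility: uRu, uRv, vRu, vRv
Branch closes: p and not p both at v.
Every branch of the negation's tableau closes; the branch above is one of them.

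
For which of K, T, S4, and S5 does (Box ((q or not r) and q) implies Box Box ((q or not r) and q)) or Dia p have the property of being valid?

T-tableau for the negation not ((Box ((q or not r) and q) implies Box Box ((q or not r) and q)) or Dia p):
1. not ((Box ((q or not r) and q) implies Box Box ((q or not r) and q)) or Dia p), 0
2. not (Box ((q or not r) and q) implies Box Box ((q or not r) and q)), 0
3. not Dia p, 0
4. Box ((q or not r) and q), 0
5. not Box Box ((q or not r) and q), 0
6. not p, 0
7. (q or not r) and q, 0
8. q or not r, 0
9. q, 0
10. not r, 0
11. not Box ((q or not r) and q), 1
12. not p, 1
13. (q or not r) and q, 1
14. q or not r, 1
15. q, 1
16. not r, 1
17. not ((q or not r) and q), 2
18. not q, 2
Accessibility: 0R0, 0R1, 1R1, 1R2, 2R2
Complete open branch: countermodel on a T-frame, so not valid in T, nor in K (the same frame is also a K-frame).
S4-tableau for the negation not ((Box ((q or not r) and q) implies Box Box ((q or not r) and q)) or Dia p):
1. not ((Box ((q or not r) and q) implies Box Box ((q or not r) and q)) or Dia p), 0
2. not (Box ((q or not r) and q) implies Box Box ((q or not r) and q)), 0
3. not Dia p, 0
4. Box ((q or not r) and q), 0
5. not Box Box ((q or not r) and q), 0
6. not p, 0
7. (q or not r) and q, 0
8. q or not r, 0
9. q, 0
10. not r, 0
11. not Box ((q or not r) and q), 1
12. not p, 1
13. (q or not r) and q, 1
14. q or not r, 1
15. q, 1
16. not r, 1
17. not ((q or not r) and q), 2
18. not p, 2
19. (q or not r) and q, 2
20. q or not r, 2
21. q, 2
22. not (q or not r), 2
23. not q, 2
24. r, 2
Accessibility: 0R0, 0R1, 0R2, 1R1, 1R2, 2R2
Branch closes: q and not q both at 2.
Every branch closes (one shown): valid in S4, hence also in S5 (every theorem of S4 is a theorem of S5).

S4, S5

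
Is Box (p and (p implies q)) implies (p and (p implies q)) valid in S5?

Tableau for the negation not (Box (p and (p implies q)) implies (p and (p implies q))):
1. not (Box (p and (p implies q)) implies (p and (p implies q))), 0
2. Box (p and (p implies q)), 0
3. not (p and (p implies q)), 0
4. p and (p implies q), 0
5. p, 0
6. p implies q, 0
7. not (p implies q), 0
8. not q, 0
9. q, 0
Accessibility: 0R0
Branch closes: q and not q both at 0.
Every branch of the negation's tableau closes; the branch above is one of them.

Valid in S5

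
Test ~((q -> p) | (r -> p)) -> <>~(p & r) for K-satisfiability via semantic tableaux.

Yes, satisfiable

1. ~((q -> p) | (r -> p)) -> <>~(p & r), 0
2. <>~(p & r), 0   [->-rule on 1 (branches; this branch)]
3. ~(p & r), 1   [<>-rule on 2: fresh world 1, 0R1]
4. ~r, 1   [~&-rule on 3 (branches; this branch)]
Accessibility: 0R1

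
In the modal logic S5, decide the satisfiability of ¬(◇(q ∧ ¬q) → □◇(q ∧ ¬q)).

1. ¬(◇(q ∧ ¬q) → □◇(q ∧ ¬q)), w0
2. ◇(q ∧ ¬q), w0   [¬→-rule on 1]
3. ¬□◇(q ∧ ¬q), w0   [¬→-rule on 1]
4. q ∧ ¬q, w1   [◇-rule on 2: fresh world w1, w0Rw1]
5. q, w1   [∧-rule on 4]
6. ¬q, w1   [∧-rule on 4]
Accessibility: w0Rw0, w0Rw1, w1Rw0, w1Rw1
Branch closes: q and ¬q both at w1.
All branches of the tableau close; one closing branch shown above.

Unsatisfiable (every branch closes)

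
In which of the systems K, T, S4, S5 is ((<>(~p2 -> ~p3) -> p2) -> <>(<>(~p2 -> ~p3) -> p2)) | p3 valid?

T-tableau for the negation ~(((<>(~p2 -> ~p3) -> p2) -> <>(<>(~p2 -> ~p3) -> p2)) | p3):
1. ~(((<>(~p2 -> ~p3) -> p2) -> <>(<>(~p2 -> ~p3) -> p2)) | p3), w0
2. ~((<>(~p2 -> ~p3) -> p2) -> <>(<>(~p2 -> ~p3) -> p2)), w0   [~|-rule on 1]
3. ~p3, w0   [~|-rule on 1]
4. <>(~p2 -> ~p3) -> p2, w0   [~->-rule on 2]
5. ~<>(<>(~p2 -> ~p3) -> p2), w0   [~->-rule on 2]
6. ~(<>(~p2 -> ~p3) -> p2), w0   [~<>-rule on 5 via w0Rw0]
7. <>(~p2 -> ~p3), w0   [~->-rule on 6]
8. ~p2, w0   [~->-rule on 6]
9. ~<>(~p2 -> ~p3), w0   [->-rule on 4 (branches; this branch)]
10. ~(~p2 -> ~p3), w0   [~<>-rule on 9 via w0Rw0]
11. p3, w0   [~->-rule on 10]
Accessibility: w0Rw0
Branch closes: p3 and ~p3 both at w0.
Every branch closes (one shown): valid in T, hence also in S4, S5 (every theorem of T is a theorem of S4 and S5).
K-tableau for the negation ~(((<>(~p2 -> ~p3) -> p2) -> <>(<>(~p2 -> ~p3) -> p2)) | p3):
1. ~(((<>(~p2 -> ~p3) -> p2) -> <>(<>(~p2 -> ~p3) -> p2)) | p3), w0
2. ~((<>(~p2 -> ~p3) -> p2) -> <>(<>(~p2 -> ~p3) -> p2)), w0   [~|-rule on 1]
3. ~p3, w0   [~|-rule on 1]
4. <>(~p2 -> ~p3) -> p2, w0   [~->-rule on 2]
5. ~<>(<>(~p2 -> ~p3) -> p2), w0   [~->-rule on 2]
6. p2, w0   [->-rule on 4 (branches; this branch)]
Complete open branch: countermodel on a K-frame, so not valid in K.

T, S4, S5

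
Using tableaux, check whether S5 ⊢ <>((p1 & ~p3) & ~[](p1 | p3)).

Tableau for the negation ~<>((p1 & ~p3) & ~[](p1 | p3)):
1. ~<>((p1 & ~p3) & ~[](p1 | p3)), u
2. ~((p1 & ~p3) & ~[](p1 | p3)), u
3. [](p1 | p3), u
4. p1 | p3, u
5. p3, u
Accessibility: uRu
The negation has an open branch (countermodel exists).

Invalid (countermodel exists)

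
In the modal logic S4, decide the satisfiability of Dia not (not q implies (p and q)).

1. Dia not (not q implies (p and q)), u
2. not (not q implies (p and q)), v
3. not q, v
4. not (p and q), v
Accessibility: uRu, uRv, vRv

Satisfiable (open branch found)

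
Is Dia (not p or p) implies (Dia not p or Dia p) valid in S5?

Yes, valid

Tableau for the negation not (Dia (not p or p) implies (Dia not p or Dia p)):
1. not (Dia (not p or p) implies (Dia not p or Dia p)), w0
2. Dia (not p or p), w0
3. not (Dia not p or Dia p), w0
4. not Dia not p, w0
5. not Dia p, w0
6. p, w0
7. not p, w0
Accessibility: w0Rw0
Branch closes: p and not p both at w0.
Every branch of the negation's tableau closes; the branch above is one of them.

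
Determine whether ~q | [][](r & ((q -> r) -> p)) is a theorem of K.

Tableau for the negation ~(~q | [][](r & ((q -> r) -> p))):
1. ~(~q | [][](r & ((q -> r) -> p))), 0
2. q, 0
3. ~[][](r & ((q -> r) -> p)), 0
4. ~[](r & ((q -> r) -> p)), 1
5. ~(r & ((q -> r) -> p)), 2
6. ~((q -> r) -> p), 2
7. q -> r, 2
8. ~p, 2
9. r, 2
Accessibility: 0R1, 1R2
The negation has an open branch (countermodel exists).

Not valid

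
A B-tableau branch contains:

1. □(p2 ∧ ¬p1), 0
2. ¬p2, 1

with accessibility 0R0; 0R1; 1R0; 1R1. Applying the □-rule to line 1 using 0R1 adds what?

p2 ∧ ¬p1, 1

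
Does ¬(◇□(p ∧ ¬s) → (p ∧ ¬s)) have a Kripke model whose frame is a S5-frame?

Unsatisfiable (every branch closes)

1. ¬(◇□(p ∧ ¬s) → (p ∧ ¬s)), u
2. ◇□(p ∧ ¬s), u
3. ¬(p ∧ ¬s), u
4. s, u
5. □(p ∧ ¬s), v
6. p ∧ ¬s, u
7. p, u
8. ¬s, u
Accessibility: uRu, uRv, vRu, vRv
Branch closes: s and ¬s both at u.
All branches of the tableau close; one closing branch shown above.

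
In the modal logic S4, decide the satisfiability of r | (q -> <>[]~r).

1. r | (q -> <>[]~r), u
2. q -> <>[]~r, u   [|-rule on 1 (branches; this branch)]
3. <>[]~r, u   [->-rule on 2 (branches; this branch)]
4. []~r, v   [<>-rule on 3: fresh world v, uRv]
5. ~r, v   [[]-rule on 4 via vRv]
Accessibility: uRu, uRv, vRv

Yes, satisfiable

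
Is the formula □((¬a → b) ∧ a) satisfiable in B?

Satisfiable (open branch found)

1. □((¬a → b) ∧ a), 0
2. (¬a → b) ∧ a, 0
3. ¬a → b, 0
4. a, 0
5. b, 0
Accessibility: 0R0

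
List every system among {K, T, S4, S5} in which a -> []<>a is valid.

S4-tableau for the negation ~(a -> []<>a):
1. ~(a -> []<>a), u
2. a, u
3. ~[]<>a, u
4. ~<>a, v
5. ~a, v
Accessibility: uRu, uRv, vRv
Complete open branch: countermodel on an S4-frame, so not valid in S4, nor in K, T (the same frame is also a K-frame and a T-frame).
S5-tableau for the negation ~(a -> []<>a):
1. ~(a -> []<>a), u
2. a, u
3. ~[]<>a, u
4. ~<>a, v
5. ~a, u
Accessibility: uRu, uRv, vRu, vRv
Branch closes: a and ~a both at u.
Every branch closes (one shown): valid in S5.

S5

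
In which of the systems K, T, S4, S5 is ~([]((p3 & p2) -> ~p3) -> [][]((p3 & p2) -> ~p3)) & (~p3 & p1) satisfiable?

S4-tableau for the formula:
1. ~([]((p3 & p2) -> ~p3) -> [][]((p3 & p2) -> ~p3)) & (~p3 & p1), w0
2. ~([]((p3 & p2) -> ~p3) -> [][]((p3 & p2) -> ~p3)), w0
3. ~p3 & p1, w0
4. []((p3 & p2) -> ~p3), w0
5. ~[][]((p3 & p2) -> ~p3), w0
6. ~p3, w0
7. p1, w0
8. (p3 & p2) -> ~p3, w0
9. ~(p3 & p2), w0
10. ~p2, w0
11. ~[]((p3 & p2) -> ~p3), w1
12. (p3 & p2) -> ~p3, w1
13. ~(p3 & p2), w1
14. ~p2, w1
15. ~((p3 & p2) -> ~p3), w2
16. p3 & p2, w2
17. p3, w2
18. p2, w2
19. (p3 & p2) -> ~p3, w2
20. ~(p3 & p2), w2
21. ~p2, w2
Accessibility: w0Rw0, w0Rw1, w0Rw2, w1Rw1, w1Rw2, w2Rw2
Branch closes: p2 and ~p2 both at w2.
Every branch closes (one shown): unsatisfiable in S4, hence also in S5 (every S5-frame is an S4-frame).
T-tableau for the formula:
1. ~([]((p3 & p2) -> ~p3) -> [][]((p3 & p2) -> ~p3)) & (~p3 & p1), w0
2. ~([]((p3 & p2) -> ~p3) -> [][]((p3 & p2) -> ~p3)), w0
3. ~p3 & p1, w0
4. []((p3 & p2) -> ~p3), w0
5. ~[][]((p3 & p2) -> ~p3), w0
6. ~p3, w0
7. p1, w0
8. (p3 & p2) -> ~p3, w0
9. ~[]((p3 & p2) -> ~p3), w1
10. (p3 & p2) -> ~p3, w1
11. ~p3, w1
12. ~((p3 & p2) -> ~p3), w2
13. p3 & p2, w2
14. p3, w2
15. p2, w2
Accessibility: w0Rw0, w0Rw1, w1Rw1, w1Rw2, w2Rw2
Complete open branch: satisfiable in T, hence also in K (this T-model is also a K-model).

K, T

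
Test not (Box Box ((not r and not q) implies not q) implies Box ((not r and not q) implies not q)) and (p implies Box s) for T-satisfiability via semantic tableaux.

Unsatisfiable

1. not (Box Box ((not r and not q) implies not q) implies Box ((not r and not q) implies not q)) and (p implies Box s), 0
2. not (Box Box ((not r and not q) implies not q) implies Box ((not r and not q) implies not q)), 0
3. p implies Box s, 0
4. Box Box ((not r and not q) implies not q), 0
5. not Box ((not r and not q) implies not q), 0
6. Box ((not r and not q) implies not q), 0
7. (not r and not q) implies not q, 0
8. Box s, 0
9. s, 0
10. not (not r and not q), 0
11. q, 0
12. not ((not r and not q) implies not q), 1
13. not r and not q, 1
14. q, 1
15. not r, 1
16. not q, 1
Accessibility: 0R0, 0R1, 1R1
Branch closes: q and not q both at 1.
(One branch shown.) All branches close.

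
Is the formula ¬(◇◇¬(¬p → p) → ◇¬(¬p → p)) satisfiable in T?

Satisfiable (open branch found)

1. ¬(◇◇¬(¬p → p) → ◇¬(¬p → p)), 0
2. ◇◇¬(¬p → p), 0
3. ¬◇¬(¬p → p), 0
4. ¬p → p, 0
5. p, 0
6. ◇¬(¬p → p), 1
7. ¬p → p, 1
8. p, 1
9. ¬(¬p → p), 2
10. ¬p, 2
Accessibility: 0R0, 0R1, 1R1, 1R2, 2R2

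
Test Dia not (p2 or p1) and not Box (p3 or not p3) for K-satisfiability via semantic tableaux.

Unsatisfiable

1. Dia not (p2 or p1) and not Box (p3 or not p3), 0
2. Dia not (p2 or p1), 0
3. not Box (p3 or not p3), 0
4. not (p2 or p1), 1
5. not p2, 1
6. not p1, 1
7. not (p3 or not p3), 2
8. not p3, 2
9. p3, 2
Accessibility: 0R1, 0R2
Branch closes: p3 and not p3 both at 2.
All branches of the tableau close; one closing branch shown above.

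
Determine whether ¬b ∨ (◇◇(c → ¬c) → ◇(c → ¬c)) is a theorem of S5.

Tableau for the negation ¬(¬b ∨ (◇◇(c → ¬c) → ◇(c → ¬c))):
1. ¬(¬b ∨ (◇◇(c → ¬c) → ◇(c → ¬c))), 0
2. b, 0
3. ¬(◇◇(c → ¬c) → ◇(c → ¬c)), 0
4. ◇◇(c → ¬c), 0
5. ¬◇(c → ¬c), 0
6. ¬(c → ¬c), 0
7. c, 0
8. ◇(c → ¬c), 1
9. ¬(c → ¬c), 1
10. c, 1
11. c → ¬c, 2
12. ¬(c → ¬c), 2
13. c, 2
14. ¬c, 2
Accessibility: 0R0, 0R1, 0R2, 1R0, 1R1, 1R2, 2R0, 2R1, 2R2
Branch closes: c and ¬c both at 2.
Every branch of the negation's tableau closes; the branch above is one of them.

Valid in S5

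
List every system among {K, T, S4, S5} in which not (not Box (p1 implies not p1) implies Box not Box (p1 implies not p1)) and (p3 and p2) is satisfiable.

S4-tableau for the formula:
1. not (not Box (p1 implies not p1) implies Box not Box (p1 implies not p1)) and (p3 and p2), u
2. not (not Box (p1 implies not p1) implies Box not Box (p1 implies not p1)), u
3. p3 and p2, u
4. not Box (p1 implies not p1), u
5. not Box not Box (p1 implies not p1), u
6. p3, u
7. p2, u
8. not (p1 implies not p1), v
9. p1, v
10. Box (p1 implies not p1), w
11. p1 implies not p1, w
12. not p1, w
Accessibility: uRu, uRv, uRw, vRv, wRw
Complete open branch: satisfiable in S4, hence also in K, T (this S4-model is also a K-model and a T-model).
S5-tableau for the formula:
1. not (not Box (p1 implies not p1) implies Box not Box (p1 implies not p1)) and (p3 and p2), u
2. not (not Box (p1 implies not p1) implies Box not Box (p1 implies not p1)), u
3. p3 and p2, u
4. not Box (p1 implies not p1), u
5. not Box not Box (p1 implies not p1), u
6. p3, u
7. p2, u
8. not (p1 implies not p1), v
9. p1, v
10. Box (p1 implies not p1), w
11. p1 implies not p1, u
12. p1 implies not p1, v
13. p1 implies not p1, w
14. not p1, u
15. not p1, v
Accessibility: uRu, uRv, uRw, vRu, vRv, vRw, wRu, wRv, wRw
Branch closes: p1 and not p1 both at v.
Every branch closes (one shown): unsatisfiable in S5.

K, T, S4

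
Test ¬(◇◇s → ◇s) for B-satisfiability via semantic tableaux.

Yes, satisfiable

1. ¬(◇◇s → ◇s), u
2. ◇◇s, u
3. ¬◇s, u
4. ¬s, u
5. ◇s, v
6. ¬s, v
7. s, w
Accessibility: uRu, uRv, vRu, vRv, vRw, wRv, wRw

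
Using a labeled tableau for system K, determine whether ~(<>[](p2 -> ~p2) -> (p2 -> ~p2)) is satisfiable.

Satisfiable (open branch found)

1. ~(<>[](p2 -> ~p2) -> (p2 -> ~p2)), w0
2. <>[](p2 -> ~p2), w0
3. ~(p2 -> ~p2), w0
4. p2, w0
5. [](p2 -> ~p2), w1
Accessibility: w0Rw1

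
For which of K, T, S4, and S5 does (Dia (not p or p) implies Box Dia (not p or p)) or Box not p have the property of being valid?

T-tableau for the negation not ((Dia (not p or p) implies Box Dia (not p or p)) or Box not p):
1. not ((Dia (not p or p) implies Box Dia (not p or p)) or Box not p), 0
2. not (Dia (not p or p) implies Box Dia (not p or p)), 0   [neg-or-rule on 1]
3. not Box not p, 0   [neg-or-rule on 1]
4. Dia (not p or p), 0   [neg-implies-rule on 2]
5. not Box Dia (not p or p), 0   [neg-implies-rule on 2]
6. p, 1   [neg-Box-rule on 3: fresh world 1, 0R1]
7. not p or p, 2   [Dia-rule on 4: fresh world 2, 0R2]
8. p, 2   [or-rule on 7 (branches; this branch)]
9. not Dia (not p or p), 3   [neg-Box-rule on 5: fresh world 3, 0R3]
10. not (not p or p), 3   [neg-Dia-rule on 9 via 3R3]
11. p, 3   [neg-or-rule on 10]
12. not p, 3   [neg-or-rule on 10]
Accessibility: 0R0, 0R1, 0R2, 0R3, 1R1, 2R2, 3R3
Branch closes: p and not p both at 3.
Every branch closes (one shown): valid in T, hence also in S4, S5 (every theorem of T is a theorem of S4 and S5).
K-tableau for the negation not ((Dia (not p or p) implies Box Dia (not p or p)) or Box not p):
1. not ((Dia (not p or p) implies Box Dia (not p or p)) or Box not p), 0
2. not (Dia (not p or p) implies Box Dia (not p or p)), 0   [neg-or-rule on 1]
3. not Box not p, 0   [neg-or-rule on 1]
4. Dia (not p or p), 0   [neg-implies-rule on 2]
5. not Box Dia (not p or p), 0   [neg-implies-rule on 2]
6. p, 1   [neg-Box-rule on 3: fresh world 1, 0R1]
7. not p or p, 2   [Dia-rule on 4: fresh world 2, 0R2]
8. p, 2   [or-rule on 7 (branches; this branch)]
9. not Dia (not p or p), 3   [neg-Box-rule on 5: fresh world 3, 0R3]
Accessibility: 0R1, 0R2, 0R3
Complete open branch: countermodel on a K-frame, so not valid in K.

T, S4, S5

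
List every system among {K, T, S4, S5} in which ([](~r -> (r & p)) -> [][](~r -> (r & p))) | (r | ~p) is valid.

T, S4, S5

K-tableau for the negation ~(([](~r -> (r & p)) -> [][](~r -> (r & p))) | (r | ~p)):
1. ~(([](~r -> (r & p)) -> [][](~r -> (r & p))) | (r | ~p)), w0
2. ~([](~r -> (r & p)) -> [][](~r -> (r & p))), w0   [~|-rule on 1]
3. ~(r | ~p), w0   [~|-rule on 1]
4. [](~r -> (r & p)), w0   [~->-rule on 2]
5. ~[][](~r -> (r & p)), w0   [~->-rule on 2]
6. ~r, w0   [~|-rule on 3]
7. p, w0   [~|-rule on 3]
8. ~[](~r -> (r & p)), w1   [~[]-rule on 5: fresh world w1, w0Rw1]
9. ~r -> (r & p), w1   [[]-rule on 4 via w0Rw1]
10. r & p, w1   [->-rule on 9 (branches; this branch)]
11. r, w1   [&-rule on 10]
12. p, w1   [&-rule on 10]
13. ~(~r -> (r & p)), w2   [~[]-rule on 8: fresh world w2, w1Rw2]
14. ~r, w2   [~->-rule on 13]
15. ~(r & p), w2   [~->-rule on 13]
16. ~p, w2   [~&-rule on 15 (branches; this branch)]
Accessibility: w0Rw1, w1Rw2
Complete open branch: countermodel on a K-frame, so not valid in K.
T-tableau for the negation ~(([](~r -> (r & p)) -> [][](~r -> (r & p))) | (r | ~p)):
1. ~(([](~r -> (r & p)) -> [][](~r -> (r & p))) | (r | ~p)), w0
2. ~([](~r -> (r & p)) -> [][](~r -> (r & p))), w0   [~|-rule on 1]
3. ~(r | ~p), w0   [~|-rule on 1]
4. [](~r -> (r & p)), w0   [~->-rule on 2]
5. ~[][](~r -> (r & p)), w0   [~->-rule on 2]
6. ~r, w0   [~|-rule on 3]
7. p, w0   [~|-rule on 3]
8. ~r -> (r & p), w0   [[]-rule on 4 via w0Rw0]
9. r & p, w0   [->-rule on 8 (branches; this branch)]
10. r, w0   [&-rule on 9]
Accessibility: w0Rw0
Branch closes: r and ~r both at w0.
Every branch closes (one shown): valid in T, hence also in S4, S5 (every theorem of T is a theorem of S4 and S5).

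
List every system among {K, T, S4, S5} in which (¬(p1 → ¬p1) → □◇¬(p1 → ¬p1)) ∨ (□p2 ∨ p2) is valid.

S5-tableau for the negation ¬((¬(p1 → ¬p1) → □◇¬(p1 → ¬p1)) ∨ (□p2 ∨ p2)):
1. ¬((¬(p1 → ¬p1) → □◇¬(p1 → ¬p1)) ∨ (□p2 ∨ p2)), w0
2. ¬(¬(p1 → ¬p1) → □◇¬(p1 → ¬p1)), w0   [¬∨-rule on 1]
3. ¬(□p2 ∨ p2), w0   [¬∨-rule on 1]
4. ¬(p1 → ¬p1), w0   [¬→-rule on 2]
5. ¬□◇¬(p1 → ¬p1), w0   [¬→-rule on 2]
6. ¬□p2, w0   [¬∨-rule on 3]
7. ¬p2, w0   [¬∨-rule on 3]
8. p1, w0   [¬→-rule on 4]
9. ¬◇¬(p1 → ¬p1), w1   [¬□-rule on 5: fresh world w1, w0Rw1]
10. p1 → ¬p1, w0   [¬◇-rule on 9 via w1Rw0]
11. p1 → ¬p1, w1   [¬◇-rule on 9 via w1Rw1]
12. ¬p1, w0   [→-rule on 10 (branches; this branch)]
Accessibility: w0Rw0, w0Rw1, w1Rw0, w1Rw1
Branch closes: p1 and ¬p1 both at w0.
Every branch closes (one shown): valid in S5.
S4-tableau for the negation ¬((¬(p1 → ¬p1) → □◇¬(p1 → ¬p1)) ∨ (□p2 ∨ p2)):
1. ¬((¬(p1 → ¬p1) → □◇¬(p1 → ¬p1)) ∨ (□p2 ∨ p2)), w0
2. ¬(¬(p1 → ¬p1) → □◇¬(p1 → ¬p1)), w0   [¬∨-rule on 1]
3. ¬(□p2 ∨ p2), w0   [¬∨-rule on 1]
4. ¬(p1 → ¬p1), w0   [¬→-rule on 2]
5. ¬□◇¬(p1 → ¬p1), w0   [¬→-rule on 2]
6. ¬□p2, w0   [¬∨-rule on 3]
7. ¬p2, w0   [¬∨-rule on 3]
8. p1, w0   [¬→-rule on 4]
9. ¬◇¬(p1 → ¬p1), w1   [¬□-rule on 5: fresh world w1, w0Rw1]
10. p1 → ¬p1, w1   [¬◇-rule on 9 via w1Rw1]
11. ¬p1, w1   [→-rule on 10 (branches; this branch)]
12. ¬p2, w2   [¬□-rule on 6: fresh world w2, w0Rw2]
Accessibility: w0Rw0, w0Rw1, w0Rw2, w1Rw1, w2Rw2
Complete open branch: countermodel on an S4-frame, so not valid in S4, nor in K, T (the same frame is also a K-frame and a T-frame).

S5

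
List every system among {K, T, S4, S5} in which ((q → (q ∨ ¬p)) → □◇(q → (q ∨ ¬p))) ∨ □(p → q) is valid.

T, S4, S5

K-tableau for the negation ¬(((q → (q ∨ ¬p)) → □◇(q → (q ∨ ¬p))) ∨ □(p → q)):
1. ¬(((q → (q ∨ ¬p)) → □◇(q → (q ∨ ¬p))) ∨ □(p → q)), u
2. ¬((q → (q ∨ ¬p)) → □◇(q → (q ∨ ¬p))), u   [¬∨-rule on 1]
3. ¬□(p → q), u   [¬∨-rule on 1]
4. q → (q ∨ ¬p), u   [¬→-rule on 2]
5. ¬□◇(q → (q ∨ ¬p)), u   [¬→-rule on 2]
6. q ∨ ¬p, u   [→-rule on 4 (branches; this branch)]
7. ¬p, u   [∨-rule on 6 (branches; this branch)]
8. ¬(p → q), v   [¬□-rule on 3: fresh world v, uRv]
9. p, v   [¬→-rule on 8]
10. ¬q, v   [¬→-rule on 8]
11. ¬◇(q → (q ∨ ¬p)), w   [¬□-rule on 5: fresh world w, uRw]
Accessibility: uRv, uRw
Complete open branch: countermodel on a K-frame, so not valid in K.
T-tableau for the negation ¬(((q → (q ∨ ¬p)) → □◇(q → (q ∨ ¬p))) ∨ □(p → q)):
1. ¬(((q → (q ∨ ¬p)) → □◇(q → (q ∨ ¬p))) ∨ □(p → q)), u
2. ¬((q → (q ∨ ¬p)) → □◇(q → (q ∨ ¬p))), u   [¬∨-rule on 1]
3. ¬□(p → q), u   [¬∨-rule on 1]
4. q → (q ∨ ¬p), u   [¬→-rule on 2]
5. ¬□◇(q → (q ∨ ¬p)), u   [¬→-rule on 2]
6. q ∨ ¬p, u   [→-rule on 4 (branches; this branch)]
7. ¬p, u   [∨-rule on 6 (branches; this branch)]
8. ¬(p → q), v   [¬□-rule on 3: fresh world v, uRv]
9. p, v   [¬→-rule on 8]
10. ¬q, v   [¬→-rule on 8]
11. ¬◇(q → (q ∨ ¬p)), w   [¬□-rule on 5: fresh world w, uRw]
12. ¬(q → (q ∨ ¬p)), w   [¬◇-rule on 11 via wRw]
13. q, w   [¬→-rule on 12]
14. ¬(q ∨ ¬p), w   [¬→-rule on 12]
15. ¬q, w   [¬∨-rule on 14]
16. p, w   [¬∨-rule on 14]
Accessibility: uRu, uRv, uRw, vRv, wRw
Branch closes: q and ¬q both at w.
Every branch closes (one shown): valid in T, hence also in S4, S5 (every theorem of T is a theorem of S4 and S5).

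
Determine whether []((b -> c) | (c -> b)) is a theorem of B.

Valid in B

Tableau for the negation ~[]((b -> c) | (c -> b)):
1. ~[]((b -> c) | (c -> b)), u
2. ~((b -> c) | (c -> b)), v
3. ~(b -> c), v
4. ~(c -> b), v
5. b, v
6. ~c, v
7. c, v
8. ~b, v
Accessibility: uRu, uRv, vRu, vRv
Branch closes: c and ~c both at v.
All branches of the negation close; one closing branch shown above.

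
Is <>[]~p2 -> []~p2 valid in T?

No, not valid

Tableau for the negation ~(<>[]~p2 -> []~p2):
1. ~(<>[]~p2 -> []~p2), 0
2. <>[]~p2, 0   [~->-rule on 1]
3. ~[]~p2, 0   [~->-rule on 1]
4. []~p2, 1   [<>-rule on 2: fresh world 1, 0R1]
5. ~p2, 1   [[]-rule on 4 via 1R1]
6. p2, 2   [~[]-rule on 3: fresh world 2, 0R2]
Accessibility: 0R0, 0R1, 0R2, 1R1, 2R2
The negation has an open branch (countermodel exists).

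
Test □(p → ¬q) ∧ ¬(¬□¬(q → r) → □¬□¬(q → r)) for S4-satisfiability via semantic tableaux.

1. □(p → ¬q) ∧ ¬(¬□¬(q → r) → □¬□¬(q → r)), u
2. □(p → ¬q), u
3. ¬(¬□¬(q → r) → □¬□¬(q → r)), u
4. ¬□¬(q → r), u
5. ¬□¬□¬(q → r), u
6. p → ¬q, u
7. ¬q, u
8. q → r, v
9. p → ¬q, v
10. r, v
11. ¬q, v
12. □¬(q → r), w
13. p → ¬q, w
14. ¬(q → r), w
15. q, w
16. ¬r, w
17. ¬p, w
Accessibility: uRu, uRv, uRw, vRv, wRw

Satisfiable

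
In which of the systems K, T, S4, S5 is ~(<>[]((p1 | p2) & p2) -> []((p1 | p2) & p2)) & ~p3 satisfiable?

S4-tableau for the formula:
1. ~(<>[]((p1 | p2) & p2) -> []((p1 | p2) & p2)) & ~p3, w0
2. ~(<>[]((p1 | p2) & p2) -> []((p1 | p2) & p2)), w0   [&-rule on 1]
3. ~p3, w0   [&-rule on 1]
4. <>[]((p1 | p2) & p2), w0   [~->-rule on 2]
5. ~[]((p1 | p2) & p2), w0   [~->-rule on 2]
6. []((p1 | p2) & p2), w1   [<>-rule on 4: fresh world w1, w0Rw1]
7. (p1 | p2) & p2, w1   [[]-rule on 6 via w1Rw1]
8. p1 | p2, w1   [&-rule on 7]
9. p2, w1   [&-rule on 7]
10. ~((p1 | p2) & p2), w2   [~[]-rule on 5: fresh world w2, w0Rw2]
11. ~p2, w2   [~&-rule on 10 (branches; this branch)]
Accessibility: w0Rw0, w0Rw1, w0Rw2, w1Rw1, w2Rw2
Complete open branch: satisfiable in S4, hence also in K, T (this S4-model is also a K-model and a T-model).
S5-tableau for the formula:
1. ~(<>[]((p1 | p2) & p2) -> []((p1 | p2) & p2)) & ~p3, w0
2. ~(<>[]((p1 | p2) & p2) -> []((p1 | p2) & p2)), w0   [&-rule on 1]
3. ~p3, w0   [&-rule on 1]
4. <>[]((p1 | p2) & p2), w0   [~->-rule on 2]
5. ~[]((p1 | p2) & p2), w0   [~->-rule on 2]
6. []((p1 | p2) & p2), w1   [<>-rule on 4: fresh world w1, w0Rw1]
7. (p1 | p2) & p2, w0   [[]-rule on 6 via w1Rw0]
8. p1 | p2, w0   [&-rule on 7]
9. p2, w0   [&-rule on 7]
10. (p1 | p2) & p2, w1   [[]-rule on 6 via w1Rw1]
11. p1 | p2, w1   [&-rule on 10]
12. p2, w1   [&-rule on 10]
13. ~((p1 | p2) & p2), w2   [~[]-rule on 5: fresh world w2, w0Rw2]
14. (p1 | p2) & p2, w2   [[]-rule on 6 via w1Rw2]
15. p1 | p2, w2   [&-rule on 14]
16. p2, w2   [&-rule on 14]
17. ~(p1 | p2), w2   [~&-rule on 13 (branches; this branch)]
18. ~p1, w2   [~|-rule on 17]
19. ~p2, w2   [~|-rule on 17]
Accessibility: w0Rw0, w0Rw1, w0Rw2, w1Rw0, w1Rw1, w1Rw2, w2Rw0, w2Rw1, w2Rw2
Branch closes: p2 and ~p2 both at w2.
Every branch closes (one shown): unsatisfiable in S5.

K, T, S4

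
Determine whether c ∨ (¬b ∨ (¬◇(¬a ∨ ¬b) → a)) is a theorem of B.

Valid in B

Tableau for the negation ¬(c ∨ (¬b ∨ (¬◇(¬a ∨ ¬b) → a))):
1. ¬(c ∨ (¬b ∨ (¬◇(¬a ∨ ¬b) → a))), 0
2. ¬c, 0   [¬∨-rule on 1]
3. ¬(¬b ∨ (¬◇(¬a ∨ ¬b) → a)), 0   [¬∨-rule on 1]
4. b, 0   [¬∨-rule on 3]
5. ¬(¬◇(¬a ∨ ¬b) → a), 0   [¬∨-rule on 3]
6. ¬◇(¬a ∨ ¬b), 0   [¬→-rule on 5]
7. ¬a, 0   [¬→-rule on 5]
8. ¬(¬a ∨ ¬b), 0   [¬◇-rule on 6 via 0R0]
9. a, 0   [¬∨-rule on 8]
Accessibility: 0R0
Branch closes: a and ¬a both at 0.
Every branch of the negation's tableau closes; the branch above is one of them.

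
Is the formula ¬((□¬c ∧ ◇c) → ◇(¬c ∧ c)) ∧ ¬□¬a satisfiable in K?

Unsatisfiable (every branch closes)

1. ¬((□¬c ∧ ◇c) → ◇(¬c ∧ c)) ∧ ¬□¬a, 0
2. ¬((□¬c ∧ ◇c) → ◇(¬c ∧ c)), 0   [∧-rule on 1]
3. ¬□¬a, 0   [∧-rule on 1]
4. □¬c ∧ ◇c, 0   [¬→-rule on 2]
5. ¬◇(¬c ∧ c), 0   [¬→-rule on 2]
6. □¬c, 0   [∧-rule on 4]
7. ◇c, 0   [∧-rule on 4]
8. a, 1   [¬□-rule on 3: fresh world 1, 0R1]
9. ¬(¬c ∧ c), 1   [¬◇-rule on 5 via 0R1]
10. ¬c, 1   [□-rule on 6 via 0R1]
11. c, 2   [◇-rule on 7: fresh world 2, 0R2]
12. ¬(¬c ∧ c), 2   [¬◇-rule on 5 via 0R2]
13. ¬c, 2   [□-rule on 6 via 0R2]
Accessibility: 0R1, 0R2
Branch closes: c and ¬c both at 2.
All branches of the tableau close; one closing branch shown above.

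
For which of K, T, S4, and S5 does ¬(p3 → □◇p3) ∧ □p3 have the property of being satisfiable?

K-tableau for the formula:
1. ¬(p3 → □◇p3) ∧ □p3, w0
2. ¬(p3 → □◇p3), w0   [∧-rule on 1]
3. □p3, w0   [∧-rule on 1]
4. p3, w0   [¬→-rule on 2]
5. ¬□◇p3, w0   [¬→-rule on 2]
6. ¬◇p3, w1   [¬□-rule on 5: fresh world w1, w0Rw1]
7. p3, w1   [□-rule on 3 via w0Rw1]
Accessibility: w0Rw1
Complete open branch: satisfiable in K.
T-tableau for the formula:
1. ¬(p3 → □◇p3) ∧ □p3, w0
2. ¬(p3 → □◇p3), w0   [∧-rule on 1]
3. □p3, w0   [∧-rule on 1]
4. p3, w0   [¬→-rule on 2]
5. ¬□◇p3, w0   [¬→-rule on 2]
6. ¬◇p3, w1   [¬□-rule on 5: fresh world w1, w0Rw1]
7. p3, w1   [□-rule on 3 via w0Rw1]
8. ¬p3, w1   [¬◇-rule on 6 via w1Rw1]
Accessibility: w0Rw0, w0Rw1, w1Rw1
Branch closes: p3 and ¬p3 both at w1.
Every branch closes (one shown): unsatisfiable in T, hence also in S4, S5 (every S4/S5-frame is a T-frame).

K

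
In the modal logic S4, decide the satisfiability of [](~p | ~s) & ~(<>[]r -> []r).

1. [](~p | ~s) & ~(<>[]r -> []r), w0
2. [](~p | ~s), w0
3. ~(<>[]r -> []r), w0
4. <>[]r, w0
5. ~[]r, w0
6. ~p | ~s, w0
7. ~s, w0
8. []r, w1
9. ~p | ~s, w1
10. r, w1
11. ~s, w1
12. ~r, w2
13. ~p | ~s, w2
14. ~s, w2
Accessibility: w0Rw0, w0Rw1, w0Rw2, w1Rw1, w2Rw2

Satisfiable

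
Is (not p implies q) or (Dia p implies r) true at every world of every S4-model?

Tableau for the negation not ((not p implies q) or (Dia p implies r)):
1. not ((not p implies q) or (Dia p implies r)), w0
2. not (not p implies q), w0
3. not (Dia p implies r), w0
4. not p, w0
5. not q, w0
6. Dia p, w0
7. not r, w0
8. p, w1
Accessibility: w0Rw0, w0Rw1, w1Rw1
The negation has an open branch (countermodel exists).

Not valid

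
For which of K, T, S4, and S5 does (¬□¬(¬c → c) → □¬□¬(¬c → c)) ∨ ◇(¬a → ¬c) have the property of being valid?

T-tableau for the negation ¬((¬□¬(¬c → c) → □¬□¬(¬c → c)) ∨ ◇(¬a → ¬c)):
1. ¬((¬□¬(¬c → c) → □¬□¬(¬c → c)) ∨ ◇(¬a → ¬c)), 0
2. ¬(¬□¬(¬c → c) → □¬□¬(¬c → c)), 0
3. ¬◇(¬a → ¬c), 0
4. ¬□¬(¬c → c), 0
5. ¬□¬□¬(¬c → c), 0
6. ¬(¬a → ¬c), 0
7. ¬a, 0
8. c, 0
9. ¬c → c, 1
10. ¬(¬a → ¬c), 1
11. ¬a, 1
12. c, 1
13. □¬(¬c → c), 2
14. ¬(¬a → ¬c), 2
15. ¬a, 2
16. c, 2
17. ¬(¬c → c), 2
18. ¬c, 2
Accessibility: 0R0, 0R1, 0R2, 1R1, 2R2
Branch closes: c and ¬c both at 2.
Every branch closes (one shown): valid in T, hence also in S4, S5 (every theorem of T is a theorem of S4 and S5).
K-tableau for the negation ¬((¬□¬(¬c → c) → □¬□¬(¬c → c)) ∨ ◇(¬a → ¬c)):
1. ¬((¬□¬(¬c → c) → □¬□¬(¬c → c)) ∨ ◇(¬a → ¬c)), 0
2. ¬(¬□¬(¬c → c) → □¬□¬(¬c → c)), 0
3. ¬◇(¬a → ¬c), 0
4. ¬□¬(¬c → c), 0
5. ¬□¬□¬(¬c → c), 0
6. ¬c → c, 1
7. ¬(¬a → ¬c), 1
8. ¬a, 1
9. c, 1
10. □¬(¬c → c), 2
11. ¬(¬a → ¬c), 2
12. ¬a, 2
13. c, 2
Accessibility: 0R1, 0R2
Complete open branch: countermodel on a K-frame, so not valid in K.

T, S4, S5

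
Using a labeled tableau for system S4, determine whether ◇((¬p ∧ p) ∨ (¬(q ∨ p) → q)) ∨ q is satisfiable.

1. ◇((¬p ∧ p) ∨ (¬(q ∨ p) → q)) ∨ q, w0
2. q, w0
Accessibility: w0Rw0

Satisfiable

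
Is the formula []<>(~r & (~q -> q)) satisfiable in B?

Satisfiable

1. []<>(~r & (~q -> q)), w0
2. <>(~r & (~q -> q)), w0
3. ~r & (~q -> q), w1
4. ~r, w1
5. ~q -> q, w1
6. <>(~r & (~q -> q)), w1
7. q, w1
8. ~r & (~q -> q), w2
9. ~r, w2
10. ~q -> q, w2
11. q, w2
Accessibility: w0Rw0, w0Rw1, w1Rw0, w1Rw1, w1Rw2, w2Rw1, w2Rw2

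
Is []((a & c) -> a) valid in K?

Valid

Tableau for the negation ~[]((a & c) -> a):
1. ~[]((a & c) -> a), u
2. ~((a & c) -> a), v
3. a & c, v
4. ~a, v
5. a, v
6. c, v
Accessibility: uRv
Branch closes: a and ~a both at v.
All branches of the negation close; one closing branch shown above.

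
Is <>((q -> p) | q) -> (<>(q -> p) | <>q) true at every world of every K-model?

Tableau for the negation ~(<>((q -> p) | q) -> (<>(q -> p) | <>q)):
1. ~(<>((q -> p) | q) -> (<>(q -> p) | <>q)), w0
2. <>((q -> p) | q), w0
3. ~(<>(q -> p) | <>q), w0
4. ~<>(q -> p), w0
5. ~<>q, w0
6. (q -> p) | q, w1
7. ~(q -> p), w1
8. q, w1
9. ~p, w1
10. ~q, w1
Accessibility: w0Rw1
Branch closes: q and ~q both at w1.
Every branch of the negation's tableau closes; the branch above is one of them.

Valid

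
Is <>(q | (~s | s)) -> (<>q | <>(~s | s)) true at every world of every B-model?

Valid

Tableau for the negation ~(<>(q | (~s | s)) -> (<>q | <>(~s | s))):
1. ~(<>(q | (~s | s)) -> (<>q | <>(~s | s))), u
2. <>(q | (~s | s)), u   [~->-rule on 1]
3. ~(<>q | <>(~s | s)), u   [~->-rule on 1]
4. ~<>q, u   [~|-rule on 3]
5. ~<>(~s | s), u   [~|-rule on 3]
6. ~q, u   [~<>-rule on 4 via uRu]
7. ~(~s | s), u   [~<>-rule on 5 via uRu]
8. s, u   [~|-rule on 7]
9. ~s, u   [~|-rule on 7]
Accessibility: uRu
Branch closes: s and ~s both at u.
All branches of the negation close; one closing branch shown above.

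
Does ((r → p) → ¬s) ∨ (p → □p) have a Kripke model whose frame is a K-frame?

Yes, satisfiable

1. ((r → p) → ¬s) ∨ (p → □p), w0
2. p → □p, w0
3. □p, w0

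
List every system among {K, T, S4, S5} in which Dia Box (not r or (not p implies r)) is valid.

T-tableau for the negation not Dia Box (not r or (not p implies r)):
1. not Dia Box (not r or (not p implies r)), w0
2. not Box (not r or (not p implies r)), w0
3. not (not r or (not p implies r)), w1
4. r, w1
5. not (not p implies r), w1
6. not p, w1
7. not r, w1
Accessibility: w0Rw0, w0Rw1, w1Rw1
Branch closes: r and not r both at w1.
Every branch closes (one shown): valid in T, hence also in S4, S5 (every theorem of T is a theorem of S4 and S5).
K-tableau for the negation not Dia Box (not r or (not p implies r)):
1. not Dia Box (not r or (not p implies r)), w0
Complete open branch: countermodel on a K-frame, so not valid in K.

T, S4, S5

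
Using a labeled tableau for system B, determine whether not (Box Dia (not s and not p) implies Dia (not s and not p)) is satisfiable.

1. not (Box Dia (not s and not p) implies Dia (not s and not p)), w0
2. Box Dia (not s and not p), w0   [neg-implies-rule on 1]
3. not Dia (not s and not p), w0   [neg-implies-rule on 1]
4. Dia (not s and not p), w0   [Box-rule on 2 via w0Rw0]
5. not (not s and not p), w0   [neg-Dia-rule on 3 via w0Rw0]
6. p, w0   [neg-and-rule on 5 (branches; this branch)]
7. not s and not p, w1   [Dia-rule on 4: fresh world w1, w0Rw1]
8. not s, w1   [and-rule on 7]
9. not p, w1   [and-rule on 7]
10. Dia (not s and not p), w1   [Box-rule on 2 via w0Rw1]
11. not (not s and not p), w1   [neg-Dia-rule on 3 via w0Rw1]
12. p, w1   [neg-and-rule on 11 (branches; this branch)]
Accessibility: w0Rw0, w0Rw1, w1Rw0, w1Rw1
Branch closes: p and not p both at w1.
All branches of the tableau close; one closing branch shown above.

Unsatisfiable (every branch closes)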